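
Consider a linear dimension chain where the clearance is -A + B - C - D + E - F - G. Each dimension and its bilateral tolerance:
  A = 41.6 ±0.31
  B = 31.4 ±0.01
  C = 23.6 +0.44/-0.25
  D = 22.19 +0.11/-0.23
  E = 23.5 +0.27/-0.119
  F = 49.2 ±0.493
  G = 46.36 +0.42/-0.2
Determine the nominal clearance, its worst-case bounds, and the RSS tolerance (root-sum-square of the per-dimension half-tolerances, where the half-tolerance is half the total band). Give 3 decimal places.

nominal=-128.050 wc=[-129.952,-126.287] rss=0.788

Stack each dimension's contribution:
  -A: nom -41.600 → Σnom=-41.600; wc +0.310/-0.310 → slack +0.310/-0.310; half-tol=0.310, Σhalf²=0.096100
  +B: nom +31.400 → Σnom=-10.200; wc +0.010/-0.010 → slack +0.320/-0.320; half-tol=0.010, Σhalf²=0.096200
  -C: nom -23.600 → Σnom=-33.800; wc +0.250/-0.440 → slack +0.570/-0.760; half-tol=0.345, Σhalf²=0.215225
  -D: nom -22.190 → Σnom=-55.990; wc +0.230/-0.110 → slack +0.800/-0.870; half-tol=0.170, Σhalf²=0.244125
  +E: nom +23.500 → Σnom=-32.490; wc +0.270/-0.119 → slack +1.070/-0.989; half-tol=0.195, Σhalf²=0.281955
  -F: nom -49.200 → Σnom=-81.690; wc +0.493/-0.493 → slack +1.563/-1.482; half-tol=0.493, Σhalf²=0.525004
  -G: nom -46.360 → Σnom=-128.050; wc +0.200/-0.420 → slack +1.763/-1.902; half-tol=0.310, Σhalf²=0.621104
Nominal = -128.050. Worst-case = [-128.050 - 1.902, -128.050 + 1.763] = [-129.952, -126.287]. RSS = √0.621104 = 0.788.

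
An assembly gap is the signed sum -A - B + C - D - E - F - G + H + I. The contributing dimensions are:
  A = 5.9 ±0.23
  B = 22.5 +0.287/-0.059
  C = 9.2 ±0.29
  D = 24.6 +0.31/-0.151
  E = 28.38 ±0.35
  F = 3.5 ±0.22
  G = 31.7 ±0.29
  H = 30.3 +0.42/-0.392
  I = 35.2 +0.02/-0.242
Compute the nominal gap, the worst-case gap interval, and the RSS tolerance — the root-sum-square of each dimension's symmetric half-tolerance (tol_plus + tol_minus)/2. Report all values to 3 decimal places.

nominal=-41.880 wc=[-44.491,-39.850] rss=0.811

Stack each dimension's contribution:
  -A: nom -5.900 → Σnom=-5.900; wc +0.230/-0.230 → slack +0.230/-0.230; half-tol=0.230, Σhalf²=0.052900
  -B: nom -22.500 → Σnom=-28.400; wc +0.059/-0.287 → slack +0.289/-0.517; half-tol=0.173, Σhalf²=0.082829
  +C: nom +9.200 → Σnom=-19.200; wc +0.290/-0.290 → slack +0.579/-0.807; half-tol=0.290, Σhalf²=0.166929
  -D: nom -24.600 → Σnom=-43.800; wc +0.151/-0.310 → slack +0.730/-1.117; half-tol=0.230, Σhalf²=0.220059
  -E: nom -28.380 → Σnom=-72.180; wc +0.350/-0.350 → slack +1.080/-1.467; half-tol=0.350, Σhalf²=0.342559
  -F: nom -3.500 → Σnom=-75.680; wc +0.220/-0.220 → slack +1.300/-1.687; half-tol=0.220, Σhalf²=0.390959
  -G: nom -31.700 → Σnom=-107.380; wc +0.290/-0.290 → slack +1.590/-1.977; half-tol=0.290, Σhalf²=0.475059
  +H: nom +30.300 → Σnom=-77.080; wc +0.420/-0.392 → slack +2.010/-2.369; half-tol=0.406, Σhalf²=0.639895
  +I: nom +35.200 → Σnom=-41.880; wc +0.020/-0.242 → slack +2.030/-2.611; half-tol=0.131, Σhalf²=0.657056
Nominal = -41.880. Worst-case = [-41.880 - 2.611, -41.880 + 2.030] = [-44.491, -39.850]. RSS = √0.657056 = 0.811.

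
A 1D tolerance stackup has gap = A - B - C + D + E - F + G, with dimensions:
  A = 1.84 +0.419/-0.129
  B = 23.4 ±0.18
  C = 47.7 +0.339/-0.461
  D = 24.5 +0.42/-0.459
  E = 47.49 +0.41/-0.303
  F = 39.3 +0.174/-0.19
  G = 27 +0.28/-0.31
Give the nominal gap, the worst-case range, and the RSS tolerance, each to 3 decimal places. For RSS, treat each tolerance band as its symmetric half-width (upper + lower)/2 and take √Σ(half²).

Stack each dimension's contribution:
  +A: nom +1.840 → Σnom=1.840; wc +0.419/-0.129 → slack +0.419/-0.129; half-tol=0.274, Σhalf²=0.075076
  -B: nom -23.400 → Σnom=-21.560; wc +0.180/-0.180 → slack +0.599/-0.309; half-tol=0.180, Σhalf²=0.107476
  -C: nom -47.700 → Σnom=-69.260; wc +0.461/-0.339 → slack +1.060/-0.648; half-tol=0.400, Σhalf²=0.267476
  +D: nom +24.500 → Σnom=-44.760; wc +0.420/-0.459 → slack +1.480/-1.107; half-tol=0.440, Σhalf²=0.460636
  +E: nom +47.490 → Σnom=2.730; wc +0.410/-0.303 → slack +1.890/-1.410; half-tol=0.356, Σhalf²=0.587729
  -F: nom -39.300 → Σnom=-36.570; wc +0.190/-0.174 → slack +2.080/-1.584; half-tol=0.182, Σhalf²=0.620853
  +G: nom +27.000 → Σnom=-9.570; wc +0.280/-0.310 → slack +2.360/-1.894; half-tol=0.295, Σhalf²=0.707878
Nominal = -9.570. Worst-case = [-9.570 - 1.894, -9.570 + 2.360] = [-11.464, -7.210]. RSS = √0.707878 = 0.841.

nominal=-9.570 wc=[-11.464,-7.210] rss=0.841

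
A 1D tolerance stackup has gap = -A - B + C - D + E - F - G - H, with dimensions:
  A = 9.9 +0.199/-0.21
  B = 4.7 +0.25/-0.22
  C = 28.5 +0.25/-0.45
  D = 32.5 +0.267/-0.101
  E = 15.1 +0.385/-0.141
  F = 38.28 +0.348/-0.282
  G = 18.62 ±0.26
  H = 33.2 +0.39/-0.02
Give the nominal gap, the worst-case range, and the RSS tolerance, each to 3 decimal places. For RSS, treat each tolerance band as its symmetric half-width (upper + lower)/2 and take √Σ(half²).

Stack each dimension's contribution:
  -A: nom -9.900 → Σnom=-9.900; wc +0.210/-0.199 → slack +0.210/-0.199; half-tol=0.205, Σhalf²=0.041820
  -B: nom -4.700 → Σnom=-14.600; wc +0.220/-0.250 → slack +0.430/-0.449; half-tol=0.235, Σhalf²=0.097045
  +C: nom +28.500 → Σnom=13.900; wc +0.250/-0.450 → slack +0.680/-0.899; half-tol=0.350, Σhalf²=0.219545
  -D: nom -32.500 → Σnom=-18.600; wc +0.101/-0.267 → slack +0.781/-1.166; half-tol=0.184, Σhalf²=0.253401
  +E: nom +15.100 → Σnom=-3.500; wc +0.385/-0.141 → slack +1.166/-1.307; half-tol=0.263, Σhalf²=0.322570
  -F: nom -38.280 → Σnom=-41.780; wc +0.282/-0.348 → slack +1.448/-1.655; half-tol=0.315, Σhalf²=0.421795
  -G: nom -18.620 → Σnom=-60.400; wc +0.260/-0.260 → slack +1.708/-1.915; half-tol=0.260, Σhalf²=0.489395
  -H: nom -33.200 → Σnom=-93.600; wc +0.020/-0.390 → slack +1.728/-2.305; half-tol=0.205, Σhalf²=0.531420
Nominal = -93.600. Worst-case = [-93.600 - 2.305, -93.600 + 1.728] = [-95.905, -91.872]. RSS = √0.531420 = 0.729.

nominal=-93.600 wc=[-95.905,-91.872] rss=0.729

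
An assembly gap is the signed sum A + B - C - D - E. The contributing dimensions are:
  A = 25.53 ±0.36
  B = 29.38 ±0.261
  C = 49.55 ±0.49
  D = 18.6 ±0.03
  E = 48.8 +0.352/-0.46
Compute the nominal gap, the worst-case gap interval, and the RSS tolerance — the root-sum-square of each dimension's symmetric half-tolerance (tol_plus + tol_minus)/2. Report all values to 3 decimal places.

nominal=-62.040 wc=[-63.533,-60.439] rss=0.777

Stack each dimension's contribution:
  +A: nom +25.530 → Σnom=25.530; wc +0.360/-0.360 → slack +0.360/-0.360; half-tol=0.360, Σhalf²=0.129600
  +B: nom +29.380 → Σnom=54.910; wc +0.261/-0.261 → slack +0.621/-0.621; half-tol=0.261, Σhalf²=0.197721
  -C: nom -49.550 → Σnom=5.360; wc +0.490/-0.490 → slack +1.111/-1.111; half-tol=0.490, Σhalf²=0.437821
  -D: nom -18.600 → Σnom=-13.240; wc +0.030/-0.030 → slack +1.141/-1.141; half-tol=0.030, Σhalf²=0.438721
  -E: nom -48.800 → Σnom=-62.040; wc +0.460/-0.352 → slack +1.601/-1.493; half-tol=0.406, Σhalf²=0.603557
Nominal = -62.040. Worst-case = [-62.040 - 1.493, -62.040 + 1.601] = [-63.533, -60.439]. RSS = √0.603557 = 0.777.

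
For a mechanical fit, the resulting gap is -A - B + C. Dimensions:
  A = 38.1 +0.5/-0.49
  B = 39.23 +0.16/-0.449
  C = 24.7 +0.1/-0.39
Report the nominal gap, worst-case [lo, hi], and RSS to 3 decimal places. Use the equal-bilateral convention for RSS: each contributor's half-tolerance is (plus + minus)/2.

Stack each dimension's contribution:
  -A: nom -38.100 → Σnom=-38.100; wc +0.490/-0.500 → slack +0.490/-0.500; half-tol=0.495, Σhalf²=0.245025
  -B: nom -39.230 → Σnom=-77.330; wc +0.449/-0.160 → slack +0.939/-0.660; half-tol=0.304, Σhalf²=0.337745
  +C: nom +24.700 → Σnom=-52.630; wc +0.100/-0.390 → slack +1.039/-1.050; half-tol=0.245, Σhalf²=0.397770
Nominal = -52.630. Worst-case = [-52.630 - 1.050, -52.630 + 1.039] = [-53.680, -51.591]. RSS = √0.397770 = 0.631.

nominal=-52.630 wc=[-53.680,-51.591] rss=0.631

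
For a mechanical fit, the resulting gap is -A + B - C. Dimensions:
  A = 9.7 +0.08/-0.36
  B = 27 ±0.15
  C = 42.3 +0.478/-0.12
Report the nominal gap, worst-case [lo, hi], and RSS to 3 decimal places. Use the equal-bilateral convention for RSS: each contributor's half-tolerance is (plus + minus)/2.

nominal=-25.000 wc=[-25.708,-24.370] rss=0.400

Stack each dimension's contribution:
  -A: nom -9.700 → Σnom=-9.700; wc +0.360/-0.080 → slack +0.360/-0.080; half-tol=0.220, Σhalf²=0.048400
  +B: nom +27.000 → Σnom=17.300; wc +0.150/-0.150 → slack +0.510/-0.230; half-tol=0.150, Σhalf²=0.070900
  -C: nom -42.300 → Σnom=-25.000; wc +0.120/-0.478 → slack +0.630/-0.708; half-tol=0.299, Σhalf²=0.160301
Nominal = -25.000. Worst-case = [-25.000 - 0.708, -25.000 + 0.630] = [-25.708, -24.370]. RSS = √0.160301 = 0.400.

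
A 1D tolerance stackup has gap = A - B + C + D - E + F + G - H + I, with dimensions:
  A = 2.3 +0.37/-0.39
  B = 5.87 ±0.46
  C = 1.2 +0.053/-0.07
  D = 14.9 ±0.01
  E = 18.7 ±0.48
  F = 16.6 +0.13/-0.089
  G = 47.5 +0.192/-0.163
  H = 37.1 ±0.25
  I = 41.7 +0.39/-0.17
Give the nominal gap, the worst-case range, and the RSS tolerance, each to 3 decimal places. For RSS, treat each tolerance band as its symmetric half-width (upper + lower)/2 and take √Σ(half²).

Stack each dimension's contribution:
  +A: nom +2.300 → Σnom=2.300; wc +0.370/-0.390 → slack +0.370/-0.390; half-tol=0.380, Σhalf²=0.144400
  -B: nom -5.870 → Σnom=-3.570; wc +0.460/-0.460 → slack +0.830/-0.850; half-tol=0.460, Σhalf²=0.356000
  +C: nom +1.200 → Σnom=-2.370; wc +0.053/-0.070 → slack +0.883/-0.920; half-tol=0.061, Σhalf²=0.359782
  +D: nom +14.900 → Σnom=12.530; wc +0.010/-0.010 → slack +0.893/-0.930; half-tol=0.010, Σhalf²=0.359882
  -E: nom -18.700 → Σnom=-6.170; wc +0.480/-0.480 → slack +1.373/-1.410; half-tol=0.480, Σhalf²=0.590282
  +F: nom +16.600 → Σnom=10.430; wc +0.130/-0.089 → slack +1.503/-1.499; half-tol=0.110, Σhalf²=0.602272
  +G: nom +47.500 → Σnom=57.930; wc +0.192/-0.163 → slack +1.695/-1.662; half-tol=0.177, Σhalf²=0.633779
  -H: nom -37.100 → Σnom=20.830; wc +0.250/-0.250 → slack +1.945/-1.912; half-tol=0.250, Σhalf²=0.696279
  +I: nom +41.700 → Σnom=62.530; wc +0.390/-0.170 → slack +2.335/-2.082; half-tol=0.280, Σhalf²=0.774679
Nominal = 62.530. Worst-case = [62.530 - 2.082, 62.530 + 2.335] = [60.448, 64.865]. RSS = √0.774679 = 0.880.

nominal=62.530 wc=[60.448,64.865] rss=0.880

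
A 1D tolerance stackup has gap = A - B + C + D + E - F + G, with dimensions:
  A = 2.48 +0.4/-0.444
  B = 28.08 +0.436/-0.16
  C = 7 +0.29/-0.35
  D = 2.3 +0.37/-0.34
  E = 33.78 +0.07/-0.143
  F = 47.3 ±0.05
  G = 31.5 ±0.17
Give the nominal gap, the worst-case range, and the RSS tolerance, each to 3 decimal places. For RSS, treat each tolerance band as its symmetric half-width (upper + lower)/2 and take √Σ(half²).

nominal=1.680 wc=[-0.253,3.190] rss=0.734

Stack each dimension's contribution:
  +A: nom +2.480 → Σnom=2.480; wc +0.400/-0.444 → slack +0.400/-0.444; half-tol=0.422, Σhalf²=0.178084
  -B: nom -28.080 → Σnom=-25.600; wc +0.160/-0.436 → slack +0.560/-0.880; half-tol=0.298, Σhalf²=0.266888
  +C: nom +7.000 → Σnom=-18.600; wc +0.290/-0.350 → slack +0.850/-1.230; half-tol=0.320, Σhalf²=0.369288
  +D: nom +2.300 → Σnom=-16.300; wc +0.370/-0.340 → slack +1.220/-1.570; half-tol=0.355, Σhalf²=0.495313
  +E: nom +33.780 → Σnom=17.480; wc +0.070/-0.143 → slack +1.290/-1.713; half-tol=0.106, Σhalf²=0.506655
  -F: nom -47.300 → Σnom=-29.820; wc +0.050/-0.050 → slack +1.340/-1.763; half-tol=0.050, Σhalf²=0.509155
  +G: nom +31.500 → Σnom=1.680; wc +0.170/-0.170 → slack +1.510/-1.933; half-tol=0.170, Σhalf²=0.538055
Nominal = 1.680. Worst-case = [1.680 - 1.933, 1.680 + 1.510] = [-0.253, 3.190]. RSS = √0.538055 = 0.734.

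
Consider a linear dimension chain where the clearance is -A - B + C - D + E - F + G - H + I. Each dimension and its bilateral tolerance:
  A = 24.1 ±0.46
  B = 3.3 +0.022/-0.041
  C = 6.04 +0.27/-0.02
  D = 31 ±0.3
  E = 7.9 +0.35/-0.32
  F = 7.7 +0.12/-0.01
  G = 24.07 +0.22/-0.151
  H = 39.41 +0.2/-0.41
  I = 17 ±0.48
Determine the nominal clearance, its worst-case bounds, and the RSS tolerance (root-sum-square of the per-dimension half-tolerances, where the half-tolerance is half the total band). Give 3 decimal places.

Stack each dimension's contribution:
  -A: nom -24.100 → Σnom=-24.100; wc +0.460/-0.460 → slack +0.460/-0.460; half-tol=0.460, Σhalf²=0.211600
  -B: nom -3.300 → Σnom=-27.400; wc +0.041/-0.022 → slack +0.501/-0.482; half-tol=0.032, Σhalf²=0.212592
  +C: nom +6.040 → Σnom=-21.360; wc +0.270/-0.020 → slack +0.771/-0.502; half-tol=0.145, Σhalf²=0.233617
  -D: nom -31.000 → Σnom=-52.360; wc +0.300/-0.300 → slack +1.071/-0.802; half-tol=0.300, Σhalf²=0.323617
  +E: nom +7.900 → Σnom=-44.460; wc +0.350/-0.320 → slack +1.421/-1.122; half-tol=0.335, Σhalf²=0.435842
  -F: nom -7.700 → Σnom=-52.160; wc +0.010/-0.120 → slack +1.431/-1.242; half-tol=0.065, Σhalf²=0.440067
  +G: nom +24.070 → Σnom=-28.090; wc +0.220/-0.151 → slack +1.651/-1.393; half-tol=0.185, Σhalf²=0.474477
  -H: nom -39.410 → Σnom=-67.500; wc +0.410/-0.200 → slack +2.061/-1.593; half-tol=0.305, Σhalf²=0.567502
  +I: nom +17.000 → Σnom=-50.500; wc +0.480/-0.480 → slack +2.541/-2.073; half-tol=0.480, Σhalf²=0.797902
Nominal = -50.500. Worst-case = [-50.500 - 2.073, -50.500 + 2.541] = [-52.573, -47.959]. RSS = √0.797902 = 0.893.

nominal=-50.500 wc=[-52.573,-47.959] rss=0.893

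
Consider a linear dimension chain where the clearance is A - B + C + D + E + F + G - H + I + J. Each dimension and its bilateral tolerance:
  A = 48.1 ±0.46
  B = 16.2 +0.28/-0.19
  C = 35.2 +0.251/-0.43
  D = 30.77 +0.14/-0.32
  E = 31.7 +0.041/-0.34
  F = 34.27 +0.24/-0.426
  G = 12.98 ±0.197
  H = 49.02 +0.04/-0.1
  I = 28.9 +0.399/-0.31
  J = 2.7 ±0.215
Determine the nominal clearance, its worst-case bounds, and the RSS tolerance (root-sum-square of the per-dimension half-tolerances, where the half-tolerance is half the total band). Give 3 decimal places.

Stack each dimension's contribution:
  +A: nom +48.100 → Σnom=48.100; wc +0.460/-0.460 → slack +0.460/-0.460; half-tol=0.460, Σhalf²=0.211600
  -B: nom -16.200 → Σnom=31.900; wc +0.190/-0.280 → slack +0.650/-0.740; half-tol=0.235, Σhalf²=0.266825
  +C: nom +35.200 → Σnom=67.100; wc +0.251/-0.430 → slack +0.901/-1.170; half-tol=0.341, Σhalf²=0.382765
  +D: nom +30.770 → Σnom=97.870; wc +0.140/-0.320 → slack +1.041/-1.490; half-tol=0.230, Σhalf²=0.435665
  +E: nom +31.700 → Σnom=129.570; wc +0.041/-0.340 → slack +1.082/-1.830; half-tol=0.191, Σhalf²=0.471956
  +F: nom +34.270 → Σnom=163.840; wc +0.240/-0.426 → slack +1.322/-2.256; half-tol=0.333, Σhalf²=0.582845
  +G: nom +12.980 → Σnom=176.820; wc +0.197/-0.197 → slack +1.519/-2.453; half-tol=0.197, Σhalf²=0.621654
  -H: nom -49.020 → Σnom=127.800; wc +0.100/-0.040 → slack +1.619/-2.493; half-tol=0.070, Σhalf²=0.626554
  +I: nom +28.900 → Σnom=156.700; wc +0.399/-0.310 → slack +2.018/-2.803; half-tol=0.355, Σhalf²=0.752224
  +J: nom +2.700 → Σnom=159.400; wc +0.215/-0.215 → slack +2.233/-3.018; half-tol=0.215, Σhalf²=0.798449
Nominal = 159.400. Worst-case = [159.400 - 3.018, 159.400 + 2.233] = [156.382, 161.633]. RSS = √0.798449 = 0.894.

nominal=159.400 wc=[156.382,161.633] rss=0.894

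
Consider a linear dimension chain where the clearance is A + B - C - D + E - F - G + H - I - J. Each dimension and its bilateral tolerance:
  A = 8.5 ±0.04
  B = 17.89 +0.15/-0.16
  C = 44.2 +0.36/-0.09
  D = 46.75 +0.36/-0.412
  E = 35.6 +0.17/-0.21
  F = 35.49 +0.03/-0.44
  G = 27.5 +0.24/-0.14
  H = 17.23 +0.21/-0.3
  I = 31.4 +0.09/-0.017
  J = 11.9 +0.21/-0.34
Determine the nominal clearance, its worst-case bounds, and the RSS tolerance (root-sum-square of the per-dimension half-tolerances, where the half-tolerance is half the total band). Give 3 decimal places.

Stack each dimension's contribution:
  +A: nom +8.500 → Σnom=8.500; wc +0.040/-0.040 → slack +0.040/-0.040; half-tol=0.040, Σhalf²=0.001600
  +B: nom +17.890 → Σnom=26.390; wc +0.150/-0.160 → slack +0.190/-0.200; half-tol=0.155, Σhalf²=0.025625
  -C: nom -44.200 → Σnom=-17.810; wc +0.090/-0.360 → slack +0.280/-0.560; half-tol=0.225, Σhalf²=0.076250
  -D: nom -46.750 → Σnom=-64.560; wc +0.412/-0.360 → slack +0.692/-0.920; half-tol=0.386, Σhalf²=0.225246
  +E: nom +35.600 → Σnom=-28.960; wc +0.170/-0.210 → slack +0.862/-1.130; half-tol=0.190, Σhalf²=0.261346
  -F: nom -35.490 → Σnom=-64.450; wc +0.440/-0.030 → slack +1.302/-1.160; half-tol=0.235, Σhalf²=0.316571
  -G: nom -27.500 → Σnom=-91.950; wc +0.140/-0.240 → slack +1.442/-1.400; half-tol=0.190, Σhalf²=0.352671
  +H: nom +17.230 → Σnom=-74.720; wc +0.210/-0.300 → slack +1.652/-1.700; half-tol=0.255, Σhalf²=0.417696
  -I: nom -31.400 → Σnom=-106.120; wc +0.017/-0.090 → slack +1.669/-1.790; half-tol=0.053, Σhalf²=0.420558
  -J: nom -11.900 → Σnom=-118.020; wc +0.340/-0.210 → slack +2.009/-2.000; half-tol=0.275, Σhalf²=0.496183
Nominal = -118.020. Worst-case = [-118.020 - 2.000, -118.020 + 2.009] = [-120.020, -116.011]. RSS = √0.496183 = 0.704.

nominal=-118.020 wc=[-120.020,-116.011] rss=0.704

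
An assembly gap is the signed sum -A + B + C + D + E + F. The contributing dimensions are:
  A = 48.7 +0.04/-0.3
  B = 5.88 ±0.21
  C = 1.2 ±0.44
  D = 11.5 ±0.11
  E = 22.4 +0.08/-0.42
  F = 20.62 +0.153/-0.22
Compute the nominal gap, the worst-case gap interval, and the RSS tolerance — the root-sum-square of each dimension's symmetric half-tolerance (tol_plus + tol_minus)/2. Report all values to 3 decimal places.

nominal=12.900 wc=[11.460,14.193] rss=0.613

Stack each dimension's contribution:
  -A: nom -48.700 → Σnom=-48.700; wc +0.300/-0.040 → slack +0.300/-0.040; half-tol=0.170, Σhalf²=0.028900
  +B: nom +5.880 → Σnom=-42.820; wc +0.210/-0.210 → slack +0.510/-0.250; half-tol=0.210, Σhalf²=0.073000
  +C: nom +1.200 → Σnom=-41.620; wc +0.440/-0.440 → slack +0.950/-0.690; half-tol=0.440, Σhalf²=0.266600
  +D: nom +11.500 → Σnom=-30.120; wc +0.110/-0.110 → slack +1.060/-0.800; half-tol=0.110, Σhalf²=0.278700
  +E: nom +22.400 → Σnom=-7.720; wc +0.080/-0.420 → slack +1.140/-1.220; half-tol=0.250, Σhalf²=0.341200
  +F: nom +20.620 → Σnom=12.900; wc +0.153/-0.220 → slack +1.293/-1.440; half-tol=0.186, Σhalf²=0.375982
Nominal = 12.900. Worst-case = [12.900 - 1.440, 12.900 + 1.293] = [11.460, 14.193]. RSS = √0.375982 = 0.613.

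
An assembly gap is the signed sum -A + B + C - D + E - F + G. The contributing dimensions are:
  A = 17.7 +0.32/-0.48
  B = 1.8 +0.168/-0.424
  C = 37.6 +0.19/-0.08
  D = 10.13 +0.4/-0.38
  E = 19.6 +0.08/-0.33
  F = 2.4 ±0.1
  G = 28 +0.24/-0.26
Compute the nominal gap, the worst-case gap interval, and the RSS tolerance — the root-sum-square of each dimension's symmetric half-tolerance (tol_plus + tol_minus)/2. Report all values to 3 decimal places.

Stack each dimension's contribution:
  -A: nom -17.700 → Σnom=-17.700; wc +0.480/-0.320 → slack +0.480/-0.320; half-tol=0.400, Σhalf²=0.160000
  +B: nom +1.800 → Σnom=-15.900; wc +0.168/-0.424 → slack +0.648/-0.744; half-tol=0.296, Σhalf²=0.247616
  +C: nom +37.600 → Σnom=21.700; wc +0.190/-0.080 → slack +0.838/-0.824; half-tol=0.135, Σhalf²=0.265841
  -D: nom -10.130 → Σnom=11.570; wc +0.380/-0.400 → slack +1.218/-1.224; half-tol=0.390, Σhalf²=0.417941
  +E: nom +19.600 → Σnom=31.170; wc +0.080/-0.330 → slack +1.298/-1.554; half-tol=0.205, Σhalf²=0.459966
  -F: nom -2.400 → Σnom=28.770; wc +0.100/-0.100 → slack +1.398/-1.654; half-tol=0.100, Σhalf²=0.469966
  +G: nom +28.000 → Σnom=56.770; wc +0.240/-0.260 → slack +1.638/-1.914; half-tol=0.250, Σhalf²=0.532466
Nominal = 56.770. Worst-case = [56.770 - 1.914, 56.770 + 1.638] = [54.856, 58.408]. RSS = √0.532466 = 0.730.

nominal=56.770 wc=[54.856,58.408] rss=0.730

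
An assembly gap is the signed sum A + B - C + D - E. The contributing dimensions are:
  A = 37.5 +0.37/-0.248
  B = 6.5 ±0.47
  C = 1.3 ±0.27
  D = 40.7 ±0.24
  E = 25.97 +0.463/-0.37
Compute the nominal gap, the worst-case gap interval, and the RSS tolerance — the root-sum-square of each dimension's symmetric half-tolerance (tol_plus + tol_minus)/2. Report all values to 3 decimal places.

nominal=57.430 wc=[55.739,59.150] rss=0.788

Stack each dimension's contribution:
  +A: nom +37.500 → Σnom=37.500; wc +0.370/-0.248 → slack +0.370/-0.248; half-tol=0.309, Σhalf²=0.095481
  +B: nom +6.500 → Σnom=44.000; wc +0.470/-0.470 → slack +0.840/-0.718; half-tol=0.470, Σhalf²=0.316381
  -C: nom -1.300 → Σnom=42.700; wc +0.270/-0.270 → slack +1.110/-0.988; half-tol=0.270, Σhalf²=0.389281
  +D: nom +40.700 → Σnom=83.400; wc +0.240/-0.240 → slack +1.350/-1.228; half-tol=0.240, Σhalf²=0.446881
  -E: nom -25.970 → Σnom=57.430; wc +0.370/-0.463 → slack +1.720/-1.691; half-tol=0.416, Σhalf²=0.620353
Nominal = 57.430. Worst-case = [57.430 - 1.691, 57.430 + 1.720] = [55.739, 59.150]. RSS = √0.620353 = 0.788.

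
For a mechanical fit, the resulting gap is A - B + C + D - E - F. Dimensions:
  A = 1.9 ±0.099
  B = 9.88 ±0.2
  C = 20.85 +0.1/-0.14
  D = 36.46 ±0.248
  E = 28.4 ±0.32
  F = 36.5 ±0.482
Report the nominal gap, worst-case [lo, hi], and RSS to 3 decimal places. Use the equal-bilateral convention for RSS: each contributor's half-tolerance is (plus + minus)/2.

nominal=-15.570 wc=[-17.059,-14.121] rss=0.679

Stack each dimension's contribution:
  +A: nom +1.900 → Σnom=1.900; wc +0.099/-0.099 → slack +0.099/-0.099; half-tol=0.099, Σhalf²=0.009801
  -B: nom -9.880 → Σnom=-7.980; wc +0.200/-0.200 → slack +0.299/-0.299; half-tol=0.200, Σhalf²=0.049801
  +C: nom +20.850 → Σnom=12.870; wc +0.100/-0.140 → slack +0.399/-0.439; half-tol=0.120, Σhalf²=0.064201
  +D: nom +36.460 → Σnom=49.330; wc +0.248/-0.248 → slack +0.647/-0.687; half-tol=0.248, Σhalf²=0.125705
  -E: nom -28.400 → Σnom=20.930; wc +0.320/-0.320 → slack +0.967/-1.007; half-tol=0.320, Σhalf²=0.228105
  -F: nom -36.500 → Σnom=-15.570; wc +0.482/-0.482 → slack +1.449/-1.489; half-tol=0.482, Σhalf²=0.460429
Nominal = -15.570. Worst-case = [-15.570 - 1.489, -15.570 + 1.449] = [-17.059, -14.121]. RSS = √0.460429 = 0.679.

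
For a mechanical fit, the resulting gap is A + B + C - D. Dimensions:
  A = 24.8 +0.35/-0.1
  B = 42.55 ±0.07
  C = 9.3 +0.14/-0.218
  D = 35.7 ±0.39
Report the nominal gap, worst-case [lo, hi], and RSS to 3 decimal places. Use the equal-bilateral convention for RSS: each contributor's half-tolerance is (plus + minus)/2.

nominal=40.950 wc=[40.172,41.900] rss=0.490

Stack each dimension's contribution:
  +A: nom +24.800 → Σnom=24.800; wc +0.350/-0.100 → slack +0.350/-0.100; half-tol=0.225, Σhalf²=0.050625
  +B: nom +42.550 → Σnom=67.350; wc +0.070/-0.070 → slack +0.420/-0.170; half-tol=0.070, Σhalf²=0.055525
  +C: nom +9.300 → Σnom=76.650; wc +0.140/-0.218 → slack +0.560/-0.388; half-tol=0.179, Σhalf²=0.087566
  -D: nom -35.700 → Σnom=40.950; wc +0.390/-0.390 → slack +0.950/-0.778; half-tol=0.390, Σhalf²=0.239666
Nominal = 40.950. Worst-case = [40.950 - 0.778, 40.950 + 0.950] = [40.172, 41.900]. RSS = √0.239666 = 0.490.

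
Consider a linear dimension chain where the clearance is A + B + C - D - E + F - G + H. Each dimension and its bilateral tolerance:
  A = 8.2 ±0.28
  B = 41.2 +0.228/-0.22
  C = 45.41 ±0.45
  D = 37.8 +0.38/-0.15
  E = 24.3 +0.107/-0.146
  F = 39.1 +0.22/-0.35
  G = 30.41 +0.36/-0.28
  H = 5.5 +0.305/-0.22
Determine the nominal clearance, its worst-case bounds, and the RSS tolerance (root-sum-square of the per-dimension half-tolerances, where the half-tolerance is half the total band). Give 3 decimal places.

nominal=46.900 wc=[44.533,48.959] rss=0.818

Stack each dimension's contribution:
  +A: nom +8.200 → Σnom=8.200; wc +0.280/-0.280 → slack +0.280/-0.280; half-tol=0.280, Σhalf²=0.078400
  +B: nom +41.200 → Σnom=49.400; wc +0.228/-0.220 → slack +0.508/-0.500; half-tol=0.224, Σhalf²=0.128576
  +C: nom +45.410 → Σnom=94.810; wc +0.450/-0.450 → slack +0.958/-0.950; half-tol=0.450, Σhalf²=0.331076
  -D: nom -37.800 → Σnom=57.010; wc +0.150/-0.380 → slack +1.108/-1.330; half-tol=0.265, Σhalf²=0.401301
  -E: nom -24.300 → Σnom=32.710; wc +0.146/-0.107 → slack +1.254/-1.437; half-tol=0.127, Σhalf²=0.417303
  +F: nom +39.100 → Σnom=71.810; wc +0.220/-0.350 → slack +1.474/-1.787; half-tol=0.285, Σhalf²=0.498528
  -G: nom -30.410 → Σnom=41.400; wc +0.280/-0.360 → slack +1.754/-2.147; half-tol=0.320, Σhalf²=0.600928
  +H: nom +5.500 → Σnom=46.900; wc +0.305/-0.220 → slack +2.059/-2.367; half-tol=0.263, Σhalf²=0.669835
Nominal = 46.900. Worst-case = [46.900 - 2.367, 46.900 + 2.059] = [44.533, 48.959]. RSS = √0.669835 = 0.818.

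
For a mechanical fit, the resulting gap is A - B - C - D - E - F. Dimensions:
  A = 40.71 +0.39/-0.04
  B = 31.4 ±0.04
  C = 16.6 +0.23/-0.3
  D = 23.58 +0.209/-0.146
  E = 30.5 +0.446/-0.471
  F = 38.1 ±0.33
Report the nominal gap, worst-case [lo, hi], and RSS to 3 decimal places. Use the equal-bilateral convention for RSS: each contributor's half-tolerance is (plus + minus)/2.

Stack each dimension's contribution:
  +A: nom +40.710 → Σnom=40.710; wc +0.390/-0.040 → slack +0.390/-0.040; half-tol=0.215, Σhalf²=0.046225
  -B: nom -31.400 → Σnom=9.310; wc +0.040/-0.040 → slack +0.430/-0.080; half-tol=0.040, Σhalf²=0.047825
  -C: nom -16.600 → Σnom=-7.290; wc +0.300/-0.230 → slack +0.730/-0.310; half-tol=0.265, Σhalf²=0.118050
  -D: nom -23.580 → Σnom=-30.870; wc +0.146/-0.209 → slack +0.876/-0.519; half-tol=0.177, Σhalf²=0.149556
  -E: nom -30.500 → Σnom=-61.370; wc +0.471/-0.446 → slack +1.347/-0.965; half-tol=0.459, Σhalf²=0.359779
  -F: nom -38.100 → Σnom=-99.470; wc +0.330/-0.330 → slack +1.677/-1.295; half-tol=0.330, Σhalf²=0.468678
Nominal = -99.470. Worst-case = [-99.470 - 1.295, -99.470 + 1.677] = [-100.765, -97.793]. RSS = √0.468678 = 0.685.

nominal=-99.470 wc=[-100.765,-97.793] rss=0.685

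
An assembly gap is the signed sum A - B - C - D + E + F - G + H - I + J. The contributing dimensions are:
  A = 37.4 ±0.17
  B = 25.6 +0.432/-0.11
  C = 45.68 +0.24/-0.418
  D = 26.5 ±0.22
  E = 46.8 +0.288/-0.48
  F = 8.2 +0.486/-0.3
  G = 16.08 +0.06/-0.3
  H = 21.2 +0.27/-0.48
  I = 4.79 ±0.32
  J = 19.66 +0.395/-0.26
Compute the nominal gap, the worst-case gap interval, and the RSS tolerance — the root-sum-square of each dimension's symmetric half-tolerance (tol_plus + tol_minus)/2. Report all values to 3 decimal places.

nominal=14.610 wc=[11.648,17.587] rss=0.971

Stack each dimension's contribution:
  +A: nom +37.400 → Σnom=37.400; wc +0.170/-0.170 → slack +0.170/-0.170; half-tol=0.170, Σhalf²=0.028900
  -B: nom -25.600 → Σnom=11.800; wc +0.110/-0.432 → slack +0.280/-0.602; half-tol=0.271, Σhalf²=0.102341
  -C: nom -45.680 → Σnom=-33.880; wc +0.418/-0.240 → slack +0.698/-0.842; half-tol=0.329, Σhalf²=0.210582
  -D: nom -26.500 → Σnom=-60.380; wc +0.220/-0.220 → slack +0.918/-1.062; half-tol=0.220, Σhalf²=0.258982
  +E: nom +46.800 → Σnom=-13.580; wc +0.288/-0.480 → slack +1.206/-1.542; half-tol=0.384, Σhalf²=0.406438
  +F: nom +8.200 → Σnom=-5.380; wc +0.486/-0.300 → slack +1.692/-1.842; half-tol=0.393, Σhalf²=0.560887
  -G: nom -16.080 → Σnom=-21.460; wc +0.300/-0.060 → slack +1.992/-1.902; half-tol=0.180, Σhalf²=0.593287
  +H: nom +21.200 → Σnom=-0.260; wc +0.270/-0.480 → slack +2.262/-2.382; half-tol=0.375, Σhalf²=0.733912
  -I: nom -4.790 → Σnom=-5.050; wc +0.320/-0.320 → slack +2.582/-2.702; half-tol=0.320, Σhalf²=0.836312
  +J: nom +19.660 → Σnom=14.610; wc +0.395/-0.260 → slack +2.977/-2.962; half-tol=0.328, Σhalf²=0.943568
Nominal = 14.610. Worst-case = [14.610 - 2.962, 14.610 + 2.977] = [11.648, 17.587]. RSS = √0.943568 = 0.971.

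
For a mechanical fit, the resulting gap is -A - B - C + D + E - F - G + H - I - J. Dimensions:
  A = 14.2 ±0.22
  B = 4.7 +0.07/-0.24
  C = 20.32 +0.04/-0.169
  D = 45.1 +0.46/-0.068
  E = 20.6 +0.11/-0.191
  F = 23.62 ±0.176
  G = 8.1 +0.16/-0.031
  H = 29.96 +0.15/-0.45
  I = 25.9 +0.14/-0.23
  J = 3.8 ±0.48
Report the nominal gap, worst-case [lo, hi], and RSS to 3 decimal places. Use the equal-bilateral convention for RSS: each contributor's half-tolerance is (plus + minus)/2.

Stack each dimension's contribution:
  -A: nom -14.200 → Σnom=-14.200; wc +0.220/-0.220 → slack +0.220/-0.220; half-tol=0.220, Σhalf²=0.048400
  -B: nom -4.700 → Σnom=-18.900; wc +0.240/-0.070 → slack +0.460/-0.290; half-tol=0.155, Σhalf²=0.072425
  -C: nom -20.320 → Σnom=-39.220; wc +0.169/-0.040 → slack +0.629/-0.330; half-tol=0.105, Σhalf²=0.083345
  +D: nom +45.100 → Σnom=5.880; wc +0.460/-0.068 → slack +1.089/-0.398; half-tol=0.264, Σhalf²=0.153041
  +E: nom +20.600 → Σnom=26.480; wc +0.110/-0.191 → slack +1.199/-0.589; half-tol=0.150, Σhalf²=0.175692
  -F: nom -23.620 → Σnom=2.860; wc +0.176/-0.176 → slack +1.375/-0.765; half-tol=0.176, Σhalf²=0.206668
  -G: nom -8.100 → Σnom=-5.240; wc +0.031/-0.160 → slack +1.406/-0.925; half-tol=0.096, Σhalf²=0.215788
  +H: nom +29.960 → Σnom=24.720; wc +0.150/-0.450 → slack +1.556/-1.375; half-tol=0.300, Σhalf²=0.305788
  -I: nom -25.900 → Σnom=-1.180; wc +0.230/-0.140 → slack +1.786/-1.515; half-tol=0.185, Σhalf²=0.340013
  -J: nom -3.800 → Σnom=-4.980; wc +0.480/-0.480 → slack +2.266/-1.995; half-tol=0.480, Σhalf²=0.570413
Nominal = -4.980. Worst-case = [-4.980 - 1.995, -4.980 + 2.266] = [-6.975, -2.714]. RSS = √0.570413 = 0.755.

nominal=-4.980 wc=[-6.975,-2.714] rss=0.755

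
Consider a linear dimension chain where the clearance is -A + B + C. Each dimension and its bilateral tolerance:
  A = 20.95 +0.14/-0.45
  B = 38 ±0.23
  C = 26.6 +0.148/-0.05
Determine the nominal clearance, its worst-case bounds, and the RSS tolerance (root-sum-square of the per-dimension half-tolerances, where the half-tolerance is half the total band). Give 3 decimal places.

Stack each dimension's contribution:
  -A: nom -20.950 → Σnom=-20.950; wc +0.450/-0.140 → slack +0.450/-0.140; half-tol=0.295, Σhalf²=0.087025
  +B: nom +38.000 → Σnom=17.050; wc +0.230/-0.230 → slack +0.680/-0.370; half-tol=0.230, Σhalf²=0.139925
  +C: nom +26.600 → Σnom=43.650; wc +0.148/-0.050 → slack +0.828/-0.420; half-tol=0.099, Σhalf²=0.149726
Nominal = 43.650. Worst-case = [43.650 - 0.420, 43.650 + 0.828] = [43.230, 44.478]. RSS = √0.149726 = 0.387.

nominal=43.650 wc=[43.230,44.478] rss=0.387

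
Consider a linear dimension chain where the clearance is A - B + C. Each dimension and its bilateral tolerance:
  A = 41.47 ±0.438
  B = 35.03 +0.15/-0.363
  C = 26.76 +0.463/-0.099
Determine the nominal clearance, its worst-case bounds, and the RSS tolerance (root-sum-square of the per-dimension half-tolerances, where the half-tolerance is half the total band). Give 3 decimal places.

nominal=33.200 wc=[32.513,34.464] rss=0.580

Stack each dimension's contribution:
  +A: nom +41.470 → Σnom=41.470; wc +0.438/-0.438 → slack +0.438/-0.438; half-tol=0.438, Σhalf²=0.191844
  -B: nom -35.030 → Σnom=6.440; wc +0.363/-0.150 → slack +0.801/-0.588; half-tol=0.257, Σhalf²=0.257636
  +C: nom +26.760 → Σnom=33.200; wc +0.463/-0.099 → slack +1.264/-0.687; half-tol=0.281, Σhalf²=0.336597
Nominal = 33.200. Worst-case = [33.200 - 0.687, 33.200 + 1.264] = [32.513, 34.464]. RSS = √0.336597 = 0.580.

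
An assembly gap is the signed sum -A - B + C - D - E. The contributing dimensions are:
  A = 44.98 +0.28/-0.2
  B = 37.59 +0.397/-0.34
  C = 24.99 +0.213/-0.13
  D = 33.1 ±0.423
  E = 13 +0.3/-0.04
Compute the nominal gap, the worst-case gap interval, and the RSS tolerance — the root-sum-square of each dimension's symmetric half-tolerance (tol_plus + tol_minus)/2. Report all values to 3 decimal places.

Stack each dimension's contribution:
  -A: nom -44.980 → Σnom=-44.980; wc +0.200/-0.280 → slack +0.200/-0.280; half-tol=0.240, Σhalf²=0.057600
  -B: nom -37.590 → Σnom=-82.570; wc +0.340/-0.397 → slack +0.540/-0.677; half-tol=0.369, Σhalf²=0.193392
  +C: nom +24.990 → Σnom=-57.580; wc +0.213/-0.130 → slack +0.753/-0.807; half-tol=0.171, Σhalf²=0.222805
  -D: nom -33.100 → Σnom=-90.680; wc +0.423/-0.423 → slack +1.176/-1.230; half-tol=0.423, Σhalf²=0.401734
  -E: nom -13.000 → Σnom=-103.680; wc +0.040/-0.300 → slack +1.216/-1.530; half-tol=0.170, Σhalf²=0.430634
Nominal = -103.680. Worst-case = [-103.680 - 1.530, -103.680 + 1.216] = [-105.210, -102.464]. RSS = √0.430634 = 0.656.

nominal=-103.680 wc=[-105.210,-102.464] rss=0.656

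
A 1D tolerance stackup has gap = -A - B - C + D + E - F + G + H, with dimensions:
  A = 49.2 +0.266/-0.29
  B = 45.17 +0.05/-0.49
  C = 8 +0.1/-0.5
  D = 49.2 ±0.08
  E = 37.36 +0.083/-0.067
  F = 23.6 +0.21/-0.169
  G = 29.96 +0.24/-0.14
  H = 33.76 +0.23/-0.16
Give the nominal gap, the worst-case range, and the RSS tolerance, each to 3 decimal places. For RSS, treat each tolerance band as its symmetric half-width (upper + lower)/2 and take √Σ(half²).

Stack each dimension's contribution:
  -A: nom -49.200 → Σnom=-49.200; wc +0.290/-0.266 → slack +0.290/-0.266; half-tol=0.278, Σhalf²=0.077284
  -B: nom -45.170 → Σnom=-94.370; wc +0.490/-0.050 → slack +0.780/-0.316; half-tol=0.270, Σhalf²=0.150184
  -C: nom -8.000 → Σnom=-102.370; wc +0.500/-0.100 → slack +1.280/-0.416; half-tol=0.300, Σhalf²=0.240184
  +D: nom +49.200 → Σnom=-53.170; wc +0.080/-0.080 → slack +1.360/-0.496; half-tol=0.080, Σhalf²=0.246584
  +E: nom +37.360 → Σnom=-15.810; wc +0.083/-0.067 → slack +1.443/-0.563; half-tol=0.075, Σhalf²=0.252209
  -F: nom -23.600 → Σnom=-39.410; wc +0.169/-0.210 → slack +1.612/-0.773; half-tol=0.190, Σhalf²=0.288119
  +G: nom +29.960 → Σnom=-9.450; wc +0.240/-0.140 → slack +1.852/-0.913; half-tol=0.190, Σhalf²=0.324219
  +H: nom +33.760 → Σnom=24.310; wc +0.230/-0.160 → slack +2.082/-1.073; half-tol=0.195, Σhalf²=0.362244
Nominal = 24.310. Worst-case = [24.310 - 1.073, 24.310 + 2.082] = [23.237, 26.392]. RSS = √0.362244 = 0.602.

nominal=24.310 wc=[23.237,26.392] rss=0.602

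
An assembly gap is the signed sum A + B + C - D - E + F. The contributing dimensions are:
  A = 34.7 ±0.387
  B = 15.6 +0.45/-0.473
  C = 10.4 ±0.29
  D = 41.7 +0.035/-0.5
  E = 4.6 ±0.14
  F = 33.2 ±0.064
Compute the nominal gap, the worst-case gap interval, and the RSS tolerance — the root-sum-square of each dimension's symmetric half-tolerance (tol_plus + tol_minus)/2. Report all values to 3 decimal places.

nominal=47.600 wc=[46.211,49.431] rss=0.736

Stack each dimension's contribution:
  +A: nom +34.700 → Σnom=34.700; wc +0.387/-0.387 → slack +0.387/-0.387; half-tol=0.387, Σhalf²=0.149769
  +B: nom +15.600 → Σnom=50.300; wc +0.450/-0.473 → slack +0.837/-0.860; half-tol=0.462, Σhalf²=0.362751
  +C: nom +10.400 → Σnom=60.700; wc +0.290/-0.290 → slack +1.127/-1.150; half-tol=0.290, Σhalf²=0.446851
  -D: nom -41.700 → Σnom=19.000; wc +0.500/-0.035 → slack +1.627/-1.185; half-tol=0.268, Σhalf²=0.518408
  -E: nom -4.600 → Σnom=14.400; wc +0.140/-0.140 → slack +1.767/-1.325; half-tol=0.140, Σhalf²=0.538007
  +F: nom +33.200 → Σnom=47.600; wc +0.064/-0.064 → slack +1.831/-1.389; half-tol=0.064, Σhalf²=0.542103
Nominal = 47.600. Worst-case = [47.600 - 1.389, 47.600 + 1.831] = [46.211, 49.431]. RSS = √0.542103 = 0.736.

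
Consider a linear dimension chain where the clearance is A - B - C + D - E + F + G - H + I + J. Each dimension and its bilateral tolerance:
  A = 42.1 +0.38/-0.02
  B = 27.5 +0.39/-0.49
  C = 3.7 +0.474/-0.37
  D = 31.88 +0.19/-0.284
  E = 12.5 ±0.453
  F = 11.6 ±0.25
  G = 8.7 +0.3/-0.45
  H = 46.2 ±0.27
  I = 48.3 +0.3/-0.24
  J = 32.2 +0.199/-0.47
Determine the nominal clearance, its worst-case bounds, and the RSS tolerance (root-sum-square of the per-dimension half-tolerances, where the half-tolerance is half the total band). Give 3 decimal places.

Stack each dimension's contribution:
  +A: nom +42.100 → Σnom=42.100; wc +0.380/-0.020 → slack +0.380/-0.020; half-tol=0.200, Σhalf²=0.040000
  -B: nom -27.500 → Σnom=14.600; wc +0.490/-0.390 → slack +0.870/-0.410; half-tol=0.440, Σhalf²=0.233600
  -C: nom -3.700 → Σnom=10.900; wc +0.370/-0.474 → slack +1.240/-0.884; half-tol=0.422, Σhalf²=0.411684
  +D: nom +31.880 → Σnom=42.780; wc +0.190/-0.284 → slack +1.430/-1.168; half-tol=0.237, Σhalf²=0.467853
  -E: nom -12.500 → Σnom=30.280; wc +0.453/-0.453 → slack +1.883/-1.621; half-tol=0.453, Σhalf²=0.673062
  +F: nom +11.600 → Σnom=41.880; wc +0.250/-0.250 → slack +2.133/-1.871; half-tol=0.250, Σhalf²=0.735562
  +G: nom +8.700 → Σnom=50.580; wc +0.300/-0.450 → slack +2.433/-2.321; half-tol=0.375, Σhalf²=0.876187
  -H: nom -46.200 → Σnom=4.380; wc +0.270/-0.270 → slack +2.703/-2.591; half-tol=0.270, Σhalf²=0.949087
  +I: nom +48.300 → Σnom=52.680; wc +0.300/-0.240 → slack +3.003/-2.831; half-tol=0.270, Σhalf²=1.021987
  +J: nom +32.200 → Σnom=84.880; wc +0.199/-0.470 → slack +3.202/-3.301; half-tol=0.335, Σhalf²=1.133877
Nominal = 84.880. Worst-case = [84.880 - 3.301, 84.880 + 3.202] = [81.579, 88.082]. RSS = √1.133877 = 1.065.

nominal=84.880 wc=[81.579,88.082] rss=1.065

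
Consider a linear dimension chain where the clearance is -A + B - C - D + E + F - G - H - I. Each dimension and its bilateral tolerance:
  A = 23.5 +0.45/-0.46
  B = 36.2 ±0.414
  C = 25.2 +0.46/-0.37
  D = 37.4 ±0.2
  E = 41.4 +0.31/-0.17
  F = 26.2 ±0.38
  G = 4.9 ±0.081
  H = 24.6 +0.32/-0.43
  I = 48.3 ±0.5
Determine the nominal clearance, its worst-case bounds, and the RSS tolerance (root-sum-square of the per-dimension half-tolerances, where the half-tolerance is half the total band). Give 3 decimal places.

nominal=-60.100 wc=[-63.075,-56.955] rss=1.091

Stack each dimension's contribution:
  -A: nom -23.500 → Σnom=-23.500; wc +0.460/-0.450 → slack +0.460/-0.450; half-tol=0.455, Σhalf²=0.207025
  +B: nom +36.200 → Σnom=12.700; wc +0.414/-0.414 → slack +0.874/-0.864; half-tol=0.414, Σhalf²=0.378421
  -C: nom -25.200 → Σnom=-12.500; wc +0.370/-0.460 → slack +1.244/-1.324; half-tol=0.415, Σhalf²=0.550646
  -D: nom -37.400 → Σnom=-49.900; wc +0.200/-0.200 → slack +1.444/-1.524; half-tol=0.200, Σhalf²=0.590646
  +E: nom +41.400 → Σnom=-8.500; wc +0.310/-0.170 → slack +1.754/-1.694; half-tol=0.240, Σhalf²=0.648246
  +F: nom +26.200 → Σnom=17.700; wc +0.380/-0.380 → slack +2.134/-2.074; half-tol=0.380, Σhalf²=0.792646
  -G: nom -4.900 → Σnom=12.800; wc +0.081/-0.081 → slack +2.215/-2.155; half-tol=0.081, Σhalf²=0.799207
  -H: nom -24.600 → Σnom=-11.800; wc +0.430/-0.320 → slack +2.645/-2.475; half-tol=0.375, Σhalf²=0.939832
  -I: nom -48.300 → Σnom=-60.100; wc +0.500/-0.500 → slack +3.145/-2.975; half-tol=0.500, Σhalf²=1.189832
Nominal = -60.100. Worst-case = [-60.100 - 2.975, -60.100 + 3.145] = [-63.075, -56.955]. RSS = √1.189832 = 1.091.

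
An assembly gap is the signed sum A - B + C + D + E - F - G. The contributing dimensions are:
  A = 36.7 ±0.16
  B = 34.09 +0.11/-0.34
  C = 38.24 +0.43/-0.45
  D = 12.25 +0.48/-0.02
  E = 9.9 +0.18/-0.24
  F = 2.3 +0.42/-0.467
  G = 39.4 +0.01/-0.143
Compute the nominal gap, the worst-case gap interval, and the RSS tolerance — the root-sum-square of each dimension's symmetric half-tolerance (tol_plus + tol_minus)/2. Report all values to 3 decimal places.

Stack each dimension's contribution:
  +A: nom +36.700 → Σnom=36.700; wc +0.160/-0.160 → slack +0.160/-0.160; half-tol=0.160, Σhalf²=0.025600
  -B: nom -34.090 → Σnom=2.610; wc +0.340/-0.110 → slack +0.500/-0.270; half-tol=0.225, Σhalf²=0.076225
  +C: nom +38.240 → Σnom=40.850; wc +0.430/-0.450 → slack +0.930/-0.720; half-tol=0.440, Σhalf²=0.269825
  +D: nom +12.250 → Σnom=53.100; wc +0.480/-0.020 → slack +1.410/-0.740; half-tol=0.250, Σhalf²=0.332325
  +E: nom +9.900 → Σnom=63.000; wc +0.180/-0.240 → slack +1.590/-0.980; half-tol=0.210, Σhalf²=0.376425
  -F: nom -2.300 → Σnom=60.700; wc +0.467/-0.420 → slack +2.057/-1.400; half-tol=0.444, Σhalf²=0.573117
  -G: nom -39.400 → Σnom=21.300; wc +0.143/-0.010 → slack +2.200/-1.410; half-tol=0.076, Σhalf²=0.578969
Nominal = 21.300. Worst-case = [21.300 - 1.410, 21.300 + 2.200] = [19.890, 23.500]. RSS = √0.578969 = 0.761.

nominal=21.300 wc=[19.890,23.500] rss=0.761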